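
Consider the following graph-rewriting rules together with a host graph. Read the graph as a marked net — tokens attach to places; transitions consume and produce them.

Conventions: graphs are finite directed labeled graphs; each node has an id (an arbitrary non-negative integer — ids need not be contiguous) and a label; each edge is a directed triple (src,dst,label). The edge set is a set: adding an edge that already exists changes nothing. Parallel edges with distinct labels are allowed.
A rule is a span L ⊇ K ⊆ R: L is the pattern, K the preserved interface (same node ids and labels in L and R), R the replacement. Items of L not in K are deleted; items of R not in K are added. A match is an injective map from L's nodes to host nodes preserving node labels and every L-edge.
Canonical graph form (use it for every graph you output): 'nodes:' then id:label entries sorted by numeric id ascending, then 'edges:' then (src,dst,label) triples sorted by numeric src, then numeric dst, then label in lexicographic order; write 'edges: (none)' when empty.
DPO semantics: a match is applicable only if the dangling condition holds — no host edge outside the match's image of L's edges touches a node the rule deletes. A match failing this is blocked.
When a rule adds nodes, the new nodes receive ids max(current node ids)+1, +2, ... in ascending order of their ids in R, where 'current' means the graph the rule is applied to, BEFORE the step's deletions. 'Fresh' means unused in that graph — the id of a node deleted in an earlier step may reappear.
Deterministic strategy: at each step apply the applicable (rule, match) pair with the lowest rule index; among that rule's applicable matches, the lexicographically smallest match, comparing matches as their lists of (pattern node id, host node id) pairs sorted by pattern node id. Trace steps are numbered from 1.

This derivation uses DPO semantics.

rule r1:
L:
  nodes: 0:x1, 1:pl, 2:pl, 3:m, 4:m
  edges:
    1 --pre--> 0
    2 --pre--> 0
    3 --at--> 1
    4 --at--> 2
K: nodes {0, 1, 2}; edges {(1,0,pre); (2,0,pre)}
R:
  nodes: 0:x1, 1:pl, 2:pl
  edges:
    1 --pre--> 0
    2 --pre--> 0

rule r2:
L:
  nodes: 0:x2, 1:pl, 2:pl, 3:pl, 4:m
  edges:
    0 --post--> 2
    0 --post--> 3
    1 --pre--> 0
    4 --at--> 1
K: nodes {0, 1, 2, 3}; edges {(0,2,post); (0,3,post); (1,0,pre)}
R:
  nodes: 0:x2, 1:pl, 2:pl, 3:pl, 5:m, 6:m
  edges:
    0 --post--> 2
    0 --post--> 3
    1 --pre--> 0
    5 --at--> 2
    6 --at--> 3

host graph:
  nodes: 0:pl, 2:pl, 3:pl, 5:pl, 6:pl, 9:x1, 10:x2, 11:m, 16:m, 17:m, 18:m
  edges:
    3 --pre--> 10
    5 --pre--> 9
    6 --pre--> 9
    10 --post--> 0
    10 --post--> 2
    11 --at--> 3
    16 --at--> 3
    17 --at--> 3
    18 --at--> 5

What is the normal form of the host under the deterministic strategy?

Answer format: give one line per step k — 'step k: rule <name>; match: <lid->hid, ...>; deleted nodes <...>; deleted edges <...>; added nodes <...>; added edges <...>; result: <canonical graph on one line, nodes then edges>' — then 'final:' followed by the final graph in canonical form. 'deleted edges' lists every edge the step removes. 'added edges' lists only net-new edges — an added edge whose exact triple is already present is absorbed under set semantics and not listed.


step 1: rule r2; match: 0->10, 1->3, 2->0, 3->2, 4->11; deleted nodes 11; deleted edges (11,3,at); added nodes 19, 20; added edges (19,0,at); (20,2,at); result: nodes: 0:pl, 2:pl, 3:pl, 5:pl, 6:pl, 9:x1, 10:x2, 16:m, 17:m, 18:m, 19:m, 20:m edges: (3,10,pre); (5,9,pre); (6,9,pre); (10,0,post); (10,2,post); (16,3,at); (17,3,at); (18,5,at); (19,0,at); (20,2,at)
step 2: rule r2; match: 0->10, 1->3, 2->0, 3->2, 4->16; deleted nodes 16; deleted edges (16,3,at); added nodes 21, 22; added edges (21,0,at); (22,2,at); result: nodes: 0:pl, 2:pl, 3:pl, 5:pl, 6:pl, 9:x1, 10:x2, 17:m, 18:m, 19:m, 20:m, 21:m, 22:m edges: (3,10,pre); (5,9,pre); (6,9,pre); (10,0,post); (10,2,post); (17,3,at); (18,5,at); (19,0,at); (20,2,at); (21,0,at); (22,2,at)
step 3: rule r2; match: 0->10, 1->3, 2->0, 3->2, 4->17; deleted nodes 17; deleted edges (17,3,at); added nodes 23, 24; added edges (23,0,at); (24,2,at); result: nodes: 0:pl, 2:pl, 3:pl, 5:pl, 6:pl, 9:x1, 10:x2, 18:m, 19:m, 20:m, 21:m, 22:m, 23:m, 24:m edges: (3,10,pre); (5,9,pre); (6,9,pre); (10,0,post); (10,2,post); (18,5,at); (19,0,at); (20,2,at); (21,0,at); (22,2,at); (23,0,at); (24,2,at)
final:
nodes: 0:pl, 2:pl, 3:pl, 5:pl, 6:pl, 9:x1, 10:x2, 18:m, 19:m, 20:m, 21:m, 22:m, 23:m, 24:m
edges: (3,10,pre); (5,9,pre); (6,9,pre); (10,0,post); (10,2,post); (18,5,at); (19,0,at); (20,2,at); (21,0,at); (22,2,at); (23,0,at); (24,2,at)


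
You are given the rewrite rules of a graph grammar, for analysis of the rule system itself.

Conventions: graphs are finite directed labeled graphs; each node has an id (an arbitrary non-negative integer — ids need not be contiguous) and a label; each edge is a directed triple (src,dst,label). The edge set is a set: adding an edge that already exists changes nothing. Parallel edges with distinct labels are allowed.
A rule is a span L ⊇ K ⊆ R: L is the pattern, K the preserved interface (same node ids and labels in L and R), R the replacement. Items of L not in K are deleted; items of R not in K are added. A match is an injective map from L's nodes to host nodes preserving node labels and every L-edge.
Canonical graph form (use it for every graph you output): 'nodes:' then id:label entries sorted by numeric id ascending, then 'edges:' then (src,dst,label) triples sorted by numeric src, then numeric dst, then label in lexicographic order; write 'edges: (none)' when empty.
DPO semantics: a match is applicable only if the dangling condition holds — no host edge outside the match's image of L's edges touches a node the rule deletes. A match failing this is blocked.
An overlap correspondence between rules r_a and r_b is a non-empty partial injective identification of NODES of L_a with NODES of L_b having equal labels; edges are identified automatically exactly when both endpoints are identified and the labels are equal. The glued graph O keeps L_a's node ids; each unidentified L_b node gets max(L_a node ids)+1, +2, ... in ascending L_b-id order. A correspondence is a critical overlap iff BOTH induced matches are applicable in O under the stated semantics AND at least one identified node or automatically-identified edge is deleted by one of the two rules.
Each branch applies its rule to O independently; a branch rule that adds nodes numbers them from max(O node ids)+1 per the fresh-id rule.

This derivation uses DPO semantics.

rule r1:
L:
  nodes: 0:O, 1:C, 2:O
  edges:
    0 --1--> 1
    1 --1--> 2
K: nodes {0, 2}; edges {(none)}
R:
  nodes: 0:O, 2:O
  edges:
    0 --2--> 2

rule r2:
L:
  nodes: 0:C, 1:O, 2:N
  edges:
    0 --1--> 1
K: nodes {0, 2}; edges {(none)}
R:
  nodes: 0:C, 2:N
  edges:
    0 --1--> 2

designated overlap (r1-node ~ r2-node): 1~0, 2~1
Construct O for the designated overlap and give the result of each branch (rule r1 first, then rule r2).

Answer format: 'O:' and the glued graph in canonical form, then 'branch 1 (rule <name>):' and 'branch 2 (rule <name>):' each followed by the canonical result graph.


O:
nodes: 0:O, 1:C, 2:O, 3:N
edges: (0,1,1); (1,2,1)
branch 1 (rule r1):
nodes: 0:O, 2:O, 3:N
edges: (0,2,2)
branch 2 (rule r2):
nodes: 0:O, 1:C, 3:N
edges: (0,1,1); (1,3,1)


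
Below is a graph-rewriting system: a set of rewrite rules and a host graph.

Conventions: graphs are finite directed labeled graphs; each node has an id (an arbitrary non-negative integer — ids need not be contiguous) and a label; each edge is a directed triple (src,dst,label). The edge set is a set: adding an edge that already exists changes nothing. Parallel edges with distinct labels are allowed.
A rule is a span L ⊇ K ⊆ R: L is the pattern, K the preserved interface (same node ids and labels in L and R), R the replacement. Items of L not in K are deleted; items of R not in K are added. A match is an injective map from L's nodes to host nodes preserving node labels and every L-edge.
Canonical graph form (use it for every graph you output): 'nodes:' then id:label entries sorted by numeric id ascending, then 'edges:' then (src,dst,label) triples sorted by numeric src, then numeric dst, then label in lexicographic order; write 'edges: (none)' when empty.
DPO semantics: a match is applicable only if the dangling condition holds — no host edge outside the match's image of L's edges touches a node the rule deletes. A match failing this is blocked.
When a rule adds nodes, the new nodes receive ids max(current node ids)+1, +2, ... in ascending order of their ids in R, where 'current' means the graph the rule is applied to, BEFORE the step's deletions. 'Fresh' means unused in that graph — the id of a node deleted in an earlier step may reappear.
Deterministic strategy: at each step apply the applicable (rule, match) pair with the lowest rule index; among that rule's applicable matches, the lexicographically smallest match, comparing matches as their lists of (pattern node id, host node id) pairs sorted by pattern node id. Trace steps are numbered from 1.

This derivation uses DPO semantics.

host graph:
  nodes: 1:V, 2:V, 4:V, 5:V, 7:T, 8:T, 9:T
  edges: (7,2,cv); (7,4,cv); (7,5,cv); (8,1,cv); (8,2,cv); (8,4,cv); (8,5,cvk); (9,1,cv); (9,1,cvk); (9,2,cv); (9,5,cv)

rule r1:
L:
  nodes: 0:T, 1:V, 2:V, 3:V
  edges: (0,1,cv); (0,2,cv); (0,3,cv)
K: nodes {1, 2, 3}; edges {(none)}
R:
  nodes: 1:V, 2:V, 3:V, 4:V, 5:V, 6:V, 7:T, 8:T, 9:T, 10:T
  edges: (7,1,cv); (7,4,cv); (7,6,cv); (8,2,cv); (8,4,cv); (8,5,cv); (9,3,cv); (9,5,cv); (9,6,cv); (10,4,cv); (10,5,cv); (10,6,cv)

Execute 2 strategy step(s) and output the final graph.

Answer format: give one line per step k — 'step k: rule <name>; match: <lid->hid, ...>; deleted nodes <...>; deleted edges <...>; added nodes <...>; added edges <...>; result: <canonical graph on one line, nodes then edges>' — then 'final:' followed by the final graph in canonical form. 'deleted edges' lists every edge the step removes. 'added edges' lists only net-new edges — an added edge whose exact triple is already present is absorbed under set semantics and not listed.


step 1: rule r1; match: 0->7, 1->2, 2->4, 3->5; deleted nodes 7; deleted edges (7,2,cv); (7,4,cv); (7,5,cv); added nodes 10, 11, 12, 13, 14, 15, 16; added edges (13,2,cv); (13,10,cv); (13,12,cv); (14,4,cv); (14,10,cv); (14,11,cv); (15,5,cv); (15,11,cv); (15,12,cv); (16,10,cv); (16,11,cv); (16,12,cv); result: nodes: 1:V, 2:V, 4:V, 5:V, 8:T, 9:T, 10:V, 11:V, 12:V, 13:T, 14:T, 15:T, 16:T edges: (8,1,cv); (8,2,cv); (8,4,cv); (8,5,cvk); (9,1,cv); (9,1,cvk); (9,2,cv); (9,5,cv); (13,2,cv); (13,10,cv); (13,12,cv); (14,4,cv); (14,10,cv); (14,11,cv); (15,5,cv); (15,11,cv); (15,12,cv); (16,10,cv); (16,11,cv); (16,12,cv)
step 2: rule r1; match: 0->13, 1->2, 2->10, 3->12; deleted nodes 13; deleted edges (13,2,cv); (13,10,cv); (13,12,cv); added nodes 17, 18, 19, 20, 21, 22, 23; added edges (20,2,cv); (20,17,cv); (20,19,cv); (21,10,cv); (21,17,cv); (21,18,cv); (22,12,cv); (22,18,cv); (22,19,cv); (23,17,cv); (23,18,cv); (23,19,cv); result: nodes: 1:V, 2:V, 4:V, 5:V, 8:T, 9:T, 10:V, 11:V, 12:V, 14:T, 15:T, 16:T, 17:V, 18:V, 19:V, 20:T, 21:T, 22:T, 23:T edges: (8,1,cv); (8,2,cv); (8,4,cv); (8,5,cvk); (9,1,cv); (9,1,cvk); (9,2,cv); (9,5,cv); (14,4,cv); (14,10,cv); (14,11,cv); (15,5,cv); (15,11,cv); (15,12,cv); (16,10,cv); (16,11,cv); (16,12,cv); (20,2,cv); (20,17,cv); (20,19,cv); (21,10,cv); (21,17,cv); (21,18,cv); (22,12,cv); (22,18,cv); (22,19,cv); (23,17,cv); (23,18,cv); (23,19,cv)
final:
nodes: 1:V, 2:V, 4:V, 5:V, 8:T, 9:T, 10:V, 11:V, 12:V, 14:T, 15:T, 16:T, 17:V, 18:V, 19:V, 20:T, 21:T, 22:T, 23:T
edges: (8,1,cv); (8,2,cv); (8,4,cv); (8,5,cvk); (9,1,cv); (9,1,cvk); (9,2,cv); (9,5,cv); (14,4,cv); (14,10,cv); (14,11,cv); (15,5,cv); (15,11,cv); (15,12,cv); (16,10,cv); (16,11,cv); (16,12,cv); (20,2,cv); (20,17,cv); (20,19,cv); (21,10,cv); (21,17,cv); (21,18,cv); (22,12,cv); (22,18,cv); (22,19,cv); (23,17,cv); (23,18,cv); (23,19,cv)


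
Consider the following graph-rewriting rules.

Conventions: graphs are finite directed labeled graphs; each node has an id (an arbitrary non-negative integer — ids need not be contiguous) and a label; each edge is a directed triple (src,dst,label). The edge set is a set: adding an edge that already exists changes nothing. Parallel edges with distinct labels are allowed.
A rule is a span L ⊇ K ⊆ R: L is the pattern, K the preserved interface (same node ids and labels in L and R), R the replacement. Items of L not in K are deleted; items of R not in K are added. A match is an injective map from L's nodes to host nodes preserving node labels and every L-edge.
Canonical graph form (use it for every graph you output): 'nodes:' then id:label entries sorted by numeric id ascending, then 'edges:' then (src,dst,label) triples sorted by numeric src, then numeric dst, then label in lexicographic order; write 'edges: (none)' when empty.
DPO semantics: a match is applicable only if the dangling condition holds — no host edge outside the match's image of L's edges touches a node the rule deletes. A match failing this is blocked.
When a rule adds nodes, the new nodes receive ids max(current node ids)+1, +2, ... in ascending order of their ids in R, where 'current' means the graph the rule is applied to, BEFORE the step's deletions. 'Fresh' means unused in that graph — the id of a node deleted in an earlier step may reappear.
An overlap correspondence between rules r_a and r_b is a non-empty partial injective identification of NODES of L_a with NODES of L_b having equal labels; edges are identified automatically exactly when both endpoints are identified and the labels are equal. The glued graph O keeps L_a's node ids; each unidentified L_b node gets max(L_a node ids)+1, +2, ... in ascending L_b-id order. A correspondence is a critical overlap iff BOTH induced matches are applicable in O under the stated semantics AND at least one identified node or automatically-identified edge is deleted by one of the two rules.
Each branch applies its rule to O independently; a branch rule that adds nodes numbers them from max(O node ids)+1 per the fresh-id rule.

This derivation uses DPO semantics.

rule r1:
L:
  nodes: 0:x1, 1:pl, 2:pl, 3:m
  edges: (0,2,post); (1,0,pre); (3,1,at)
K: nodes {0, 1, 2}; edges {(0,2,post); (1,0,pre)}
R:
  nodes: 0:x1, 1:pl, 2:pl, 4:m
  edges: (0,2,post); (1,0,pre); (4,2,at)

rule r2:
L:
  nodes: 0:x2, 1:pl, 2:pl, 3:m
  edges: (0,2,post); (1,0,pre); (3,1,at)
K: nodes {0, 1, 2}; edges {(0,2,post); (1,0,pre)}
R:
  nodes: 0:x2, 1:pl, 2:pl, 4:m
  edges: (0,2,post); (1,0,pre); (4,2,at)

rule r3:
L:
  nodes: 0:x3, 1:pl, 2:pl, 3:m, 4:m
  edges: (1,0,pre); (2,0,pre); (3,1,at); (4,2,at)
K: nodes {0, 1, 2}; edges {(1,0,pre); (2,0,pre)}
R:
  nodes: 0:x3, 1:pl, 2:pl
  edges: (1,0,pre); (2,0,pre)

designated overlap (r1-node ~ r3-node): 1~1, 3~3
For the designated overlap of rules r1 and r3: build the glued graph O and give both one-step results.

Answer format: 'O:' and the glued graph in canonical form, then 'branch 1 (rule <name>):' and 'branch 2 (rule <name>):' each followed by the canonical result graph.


O:
nodes: 0:x1, 1:pl, 2:pl, 3:m, 4:x3, 5:pl, 6:m
edges: (0,2,post); (1,0,pre); (1,4,pre); (3,1,at); (5,4,pre); (6,5,at)
branch 1 (rule r1):
nodes: 0:x1, 1:pl, 2:pl, 4:x3, 5:pl, 6:m, 7:m
edges: (0,2,post); (1,0,pre); (1,4,pre); (5,4,pre); (6,5,at); (7,2,at)
branch 2 (rule r3):
nodes: 0:x1, 1:pl, 2:pl, 4:x3, 5:pl
edges: (0,2,post); (1,0,pre); (1,4,pre); (5,4,pre)


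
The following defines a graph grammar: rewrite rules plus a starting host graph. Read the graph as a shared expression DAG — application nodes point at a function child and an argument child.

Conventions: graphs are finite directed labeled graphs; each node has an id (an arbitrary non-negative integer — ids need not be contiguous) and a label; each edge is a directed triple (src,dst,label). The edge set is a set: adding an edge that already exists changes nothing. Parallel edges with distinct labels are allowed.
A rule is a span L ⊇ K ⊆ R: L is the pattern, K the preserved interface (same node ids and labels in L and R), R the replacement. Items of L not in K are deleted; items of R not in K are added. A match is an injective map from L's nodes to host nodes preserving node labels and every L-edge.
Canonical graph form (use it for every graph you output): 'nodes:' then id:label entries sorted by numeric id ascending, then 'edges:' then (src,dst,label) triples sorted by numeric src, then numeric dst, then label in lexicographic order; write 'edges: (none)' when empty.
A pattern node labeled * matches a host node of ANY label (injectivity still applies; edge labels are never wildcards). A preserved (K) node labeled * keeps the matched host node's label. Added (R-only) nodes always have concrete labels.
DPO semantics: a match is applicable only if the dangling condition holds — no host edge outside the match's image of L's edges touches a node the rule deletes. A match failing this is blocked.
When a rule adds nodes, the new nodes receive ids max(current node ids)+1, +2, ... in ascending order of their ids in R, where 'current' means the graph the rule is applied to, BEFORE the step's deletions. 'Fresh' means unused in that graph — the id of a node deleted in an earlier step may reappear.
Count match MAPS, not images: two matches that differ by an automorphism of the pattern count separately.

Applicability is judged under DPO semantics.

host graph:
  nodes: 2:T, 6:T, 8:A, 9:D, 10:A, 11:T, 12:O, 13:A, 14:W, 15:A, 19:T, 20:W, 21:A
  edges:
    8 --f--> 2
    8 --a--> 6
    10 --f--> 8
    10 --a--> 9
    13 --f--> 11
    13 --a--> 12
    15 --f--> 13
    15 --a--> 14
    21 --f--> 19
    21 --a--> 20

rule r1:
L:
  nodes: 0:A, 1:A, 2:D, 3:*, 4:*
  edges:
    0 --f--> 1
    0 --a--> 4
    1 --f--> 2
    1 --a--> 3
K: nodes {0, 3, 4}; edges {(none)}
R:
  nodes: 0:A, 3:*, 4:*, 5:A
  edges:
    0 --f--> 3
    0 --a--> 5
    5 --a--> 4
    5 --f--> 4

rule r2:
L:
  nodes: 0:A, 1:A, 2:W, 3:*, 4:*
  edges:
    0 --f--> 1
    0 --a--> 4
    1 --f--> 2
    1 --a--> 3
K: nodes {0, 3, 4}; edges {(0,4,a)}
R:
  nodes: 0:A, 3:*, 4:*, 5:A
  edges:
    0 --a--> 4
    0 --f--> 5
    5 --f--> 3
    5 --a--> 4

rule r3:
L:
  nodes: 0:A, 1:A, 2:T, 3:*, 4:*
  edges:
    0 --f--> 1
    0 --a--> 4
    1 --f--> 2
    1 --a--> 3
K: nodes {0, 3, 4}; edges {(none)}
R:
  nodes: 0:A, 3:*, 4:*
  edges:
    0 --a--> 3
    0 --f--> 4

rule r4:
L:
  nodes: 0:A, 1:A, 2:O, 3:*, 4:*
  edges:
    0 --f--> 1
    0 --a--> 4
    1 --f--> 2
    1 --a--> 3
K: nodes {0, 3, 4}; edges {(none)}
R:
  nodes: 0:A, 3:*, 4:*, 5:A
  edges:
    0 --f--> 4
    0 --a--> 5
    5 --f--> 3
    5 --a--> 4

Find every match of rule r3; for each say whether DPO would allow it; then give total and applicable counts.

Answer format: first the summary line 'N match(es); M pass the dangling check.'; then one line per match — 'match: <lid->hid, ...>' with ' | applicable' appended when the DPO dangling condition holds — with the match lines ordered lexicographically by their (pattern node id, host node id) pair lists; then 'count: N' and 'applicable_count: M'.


2 match(es); 2 pass the dangling check.
match: 0->10, 1->8, 2->2, 3->6, 4->9 | applicable
match: 0->15, 1->13, 2->11, 3->12, 4->14 | applicable
count: 2
applicable_count: 2


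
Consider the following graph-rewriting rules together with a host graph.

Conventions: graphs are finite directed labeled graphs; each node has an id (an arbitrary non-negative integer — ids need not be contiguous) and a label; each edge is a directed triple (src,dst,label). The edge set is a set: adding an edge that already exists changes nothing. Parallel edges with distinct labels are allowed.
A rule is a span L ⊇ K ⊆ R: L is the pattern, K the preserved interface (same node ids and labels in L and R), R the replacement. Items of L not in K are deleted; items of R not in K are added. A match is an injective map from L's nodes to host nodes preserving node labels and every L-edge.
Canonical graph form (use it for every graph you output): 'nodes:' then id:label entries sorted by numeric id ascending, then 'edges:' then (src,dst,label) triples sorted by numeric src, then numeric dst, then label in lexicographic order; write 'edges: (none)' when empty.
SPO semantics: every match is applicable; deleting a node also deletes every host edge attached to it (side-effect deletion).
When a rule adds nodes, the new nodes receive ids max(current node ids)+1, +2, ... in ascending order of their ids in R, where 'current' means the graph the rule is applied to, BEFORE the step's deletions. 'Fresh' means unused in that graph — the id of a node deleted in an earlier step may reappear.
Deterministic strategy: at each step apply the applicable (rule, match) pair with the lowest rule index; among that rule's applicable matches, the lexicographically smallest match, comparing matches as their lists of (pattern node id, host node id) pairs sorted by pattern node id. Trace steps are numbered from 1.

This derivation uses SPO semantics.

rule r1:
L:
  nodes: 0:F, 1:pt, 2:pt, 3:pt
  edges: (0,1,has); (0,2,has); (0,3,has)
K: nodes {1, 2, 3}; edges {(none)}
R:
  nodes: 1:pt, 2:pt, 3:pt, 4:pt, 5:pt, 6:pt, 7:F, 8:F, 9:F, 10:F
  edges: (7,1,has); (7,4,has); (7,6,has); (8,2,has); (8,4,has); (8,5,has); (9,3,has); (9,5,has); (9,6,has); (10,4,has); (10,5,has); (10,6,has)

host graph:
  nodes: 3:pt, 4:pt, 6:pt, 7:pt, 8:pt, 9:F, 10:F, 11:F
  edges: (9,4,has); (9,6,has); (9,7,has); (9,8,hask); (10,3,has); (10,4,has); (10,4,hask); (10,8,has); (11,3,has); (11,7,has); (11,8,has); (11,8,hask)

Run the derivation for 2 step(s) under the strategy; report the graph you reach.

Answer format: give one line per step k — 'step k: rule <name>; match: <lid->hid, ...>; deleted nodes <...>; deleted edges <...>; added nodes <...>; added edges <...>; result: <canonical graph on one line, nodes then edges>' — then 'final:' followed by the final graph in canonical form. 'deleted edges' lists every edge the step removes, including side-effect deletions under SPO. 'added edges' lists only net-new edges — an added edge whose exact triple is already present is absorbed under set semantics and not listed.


step 1: rule r1; match: 0->9, 1->4, 2->6, 3->7; deleted nodes 9; deleted edges (9,4,has); (9,6,has); (9,7,has); (9,8,hask); added nodes 12, 13, 14, 15, 16, 17, 18; added edges (15,4,has); (15,12,has); (15,14,has); (16,6,has); (16,12,has); (16,13,has); (17,7,has); (17,13,has); (17,14,has); (18,12,has); (18,13,has); (18,14,has); result: nodes: 3:pt, 4:pt, 6:pt, 7:pt, 8:pt, 10:F, 11:F, 12:pt, 13:pt, 14:pt, 15:F, 16:F, 17:F, 18:F edges: (10,3,has); (10,4,has); (10,4,hask); (10,8,has); (11,3,has); (11,7,has); (11,8,has); (11,8,hask); (15,4,has); (15,12,has); (15,14,has); (16,6,has); (16,12,has); (16,13,has); (17,7,has); (17,13,has); (17,14,has); (18,12,has); (18,13,has); (18,14,has)
step 2: rule r1; match: 0->10, 1->3, 2->4, 3->8; deleted nodes 10; deleted edges (10,3,has); (10,4,has); (10,4,hask); (10,8,has); added nodes 19, 20, 21, 22, 23, 24, 25; added edges (22,3,has); (22,19,has); (22,21,has); (23,4,has); (23,19,has); (23,20,has); (24,8,has); (24,20,has); (24,21,has); (25,19,has); (25,20,has); (25,21,has); result: nodes: 3:pt, 4:pt, 6:pt, 7:pt, 8:pt, 11:F, 12:pt, 13:pt, 14:pt, 15:F, 16:F, 17:F, 18:F, 19:pt, 20:pt, 21:pt, 22:F, 23:F, 24:F, 25:F edges: (11,3,has); (11,7,has); (11,8,has); (11,8,hask); (15,4,has); (15,12,has); (15,14,has); (16,6,has); (16,12,has); (16,13,has); (17,7,has); (17,13,has); (17,14,has); (18,12,has); (18,13,has); (18,14,has); (22,3,has); (22,19,has); (22,21,has); (23,4,has); (23,19,has); (23,20,has); (24,8,has); (24,20,has); (24,21,has); (25,19,has); (25,20,has); (25,21,has)
final:
nodes: 3:pt, 4:pt, 6:pt, 7:pt, 8:pt, 11:F, 12:pt, 13:pt, 14:pt, 15:F, 16:F, 17:F, 18:F, 19:pt, 20:pt, 21:pt, 22:F, 23:F, 24:F, 25:F
edges: (11,3,has); (11,7,has); (11,8,has); (11,8,hask); (15,4,has); (15,12,has); (15,14,has); (16,6,has); (16,12,has); (16,13,has); (17,7,has); (17,13,has); (17,14,has); (18,12,has); (18,13,has); (18,14,has); (22,3,has); (22,19,has); (22,21,has); (23,4,has); (23,19,has); (23,20,has); (24,8,has); (24,20,has); (24,21,has); (25,19,has); (25,20,has); (25,21,has)


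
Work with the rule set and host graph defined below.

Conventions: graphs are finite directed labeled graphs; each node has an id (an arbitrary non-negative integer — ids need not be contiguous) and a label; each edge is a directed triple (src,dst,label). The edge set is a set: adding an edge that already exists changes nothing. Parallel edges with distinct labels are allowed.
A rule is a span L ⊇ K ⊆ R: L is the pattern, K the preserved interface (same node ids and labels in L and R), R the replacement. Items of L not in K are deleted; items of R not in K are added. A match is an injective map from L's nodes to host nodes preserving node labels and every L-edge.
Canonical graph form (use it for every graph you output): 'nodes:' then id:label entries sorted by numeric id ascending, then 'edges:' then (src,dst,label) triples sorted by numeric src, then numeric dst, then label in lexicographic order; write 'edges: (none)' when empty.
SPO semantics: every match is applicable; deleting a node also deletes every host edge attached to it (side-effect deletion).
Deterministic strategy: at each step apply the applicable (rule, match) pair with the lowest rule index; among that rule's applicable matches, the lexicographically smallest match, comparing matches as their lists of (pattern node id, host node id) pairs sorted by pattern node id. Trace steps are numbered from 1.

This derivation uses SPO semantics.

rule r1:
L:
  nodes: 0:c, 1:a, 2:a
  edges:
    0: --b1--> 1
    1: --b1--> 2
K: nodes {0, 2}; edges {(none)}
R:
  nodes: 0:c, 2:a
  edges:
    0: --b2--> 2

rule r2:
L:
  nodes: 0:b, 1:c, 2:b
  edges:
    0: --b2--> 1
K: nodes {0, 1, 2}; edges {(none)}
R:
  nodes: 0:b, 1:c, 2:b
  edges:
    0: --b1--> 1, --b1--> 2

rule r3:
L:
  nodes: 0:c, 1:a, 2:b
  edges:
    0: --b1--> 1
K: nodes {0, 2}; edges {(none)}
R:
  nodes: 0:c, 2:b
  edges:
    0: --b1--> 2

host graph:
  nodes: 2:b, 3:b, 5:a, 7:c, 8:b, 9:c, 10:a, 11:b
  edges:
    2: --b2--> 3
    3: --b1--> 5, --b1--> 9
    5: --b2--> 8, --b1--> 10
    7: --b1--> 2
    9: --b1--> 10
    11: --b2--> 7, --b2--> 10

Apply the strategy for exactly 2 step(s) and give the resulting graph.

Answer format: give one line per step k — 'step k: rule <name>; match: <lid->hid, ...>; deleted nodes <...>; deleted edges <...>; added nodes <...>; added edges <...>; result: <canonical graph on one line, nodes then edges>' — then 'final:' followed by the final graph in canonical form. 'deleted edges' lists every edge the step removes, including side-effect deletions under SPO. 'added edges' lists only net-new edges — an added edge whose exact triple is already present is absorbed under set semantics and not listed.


step 1: rule r2; match: 0->11, 1->7, 2->2; deleted nodes (none); deleted edges (11,7,b2); added nodes (none); added edges (11,2,b1); (11,7,b1); result: nodes: 2:b, 3:b, 5:a, 7:c, 8:b, 9:c, 10:a, 11:b edges: (2,3,b2); (3,5,b1); (3,9,b1); (5,8,b2); (5,10,b1); (7,2,b1); (9,10,b1); (11,2,b1); (11,7,b1); (11,10,b2)
step 2: rule r3; match: 0->9, 1->10, 2->2; deleted nodes 10; deleted edges (5,10,b1); (9,10,b1); (11,10,b2); added nodes (none); added edges (9,2,b1); result: nodes: 2:b, 3:b, 5:a, 7:c, 8:b, 9:c, 11:b edges: (2,3,b2); (3,5,b1); (3,9,b1); (5,8,b2); (7,2,b1); (9,2,b1); (11,2,b1); (11,7,b1)
final:
nodes: 2:b, 3:b, 5:a, 7:c, 8:b, 9:c, 11:b
edges: (2,3,b2); (3,5,b1); (3,9,b1); (5,8,b2); (7,2,b1); (9,2,b1); (11,2,b1); (11,7,b1)


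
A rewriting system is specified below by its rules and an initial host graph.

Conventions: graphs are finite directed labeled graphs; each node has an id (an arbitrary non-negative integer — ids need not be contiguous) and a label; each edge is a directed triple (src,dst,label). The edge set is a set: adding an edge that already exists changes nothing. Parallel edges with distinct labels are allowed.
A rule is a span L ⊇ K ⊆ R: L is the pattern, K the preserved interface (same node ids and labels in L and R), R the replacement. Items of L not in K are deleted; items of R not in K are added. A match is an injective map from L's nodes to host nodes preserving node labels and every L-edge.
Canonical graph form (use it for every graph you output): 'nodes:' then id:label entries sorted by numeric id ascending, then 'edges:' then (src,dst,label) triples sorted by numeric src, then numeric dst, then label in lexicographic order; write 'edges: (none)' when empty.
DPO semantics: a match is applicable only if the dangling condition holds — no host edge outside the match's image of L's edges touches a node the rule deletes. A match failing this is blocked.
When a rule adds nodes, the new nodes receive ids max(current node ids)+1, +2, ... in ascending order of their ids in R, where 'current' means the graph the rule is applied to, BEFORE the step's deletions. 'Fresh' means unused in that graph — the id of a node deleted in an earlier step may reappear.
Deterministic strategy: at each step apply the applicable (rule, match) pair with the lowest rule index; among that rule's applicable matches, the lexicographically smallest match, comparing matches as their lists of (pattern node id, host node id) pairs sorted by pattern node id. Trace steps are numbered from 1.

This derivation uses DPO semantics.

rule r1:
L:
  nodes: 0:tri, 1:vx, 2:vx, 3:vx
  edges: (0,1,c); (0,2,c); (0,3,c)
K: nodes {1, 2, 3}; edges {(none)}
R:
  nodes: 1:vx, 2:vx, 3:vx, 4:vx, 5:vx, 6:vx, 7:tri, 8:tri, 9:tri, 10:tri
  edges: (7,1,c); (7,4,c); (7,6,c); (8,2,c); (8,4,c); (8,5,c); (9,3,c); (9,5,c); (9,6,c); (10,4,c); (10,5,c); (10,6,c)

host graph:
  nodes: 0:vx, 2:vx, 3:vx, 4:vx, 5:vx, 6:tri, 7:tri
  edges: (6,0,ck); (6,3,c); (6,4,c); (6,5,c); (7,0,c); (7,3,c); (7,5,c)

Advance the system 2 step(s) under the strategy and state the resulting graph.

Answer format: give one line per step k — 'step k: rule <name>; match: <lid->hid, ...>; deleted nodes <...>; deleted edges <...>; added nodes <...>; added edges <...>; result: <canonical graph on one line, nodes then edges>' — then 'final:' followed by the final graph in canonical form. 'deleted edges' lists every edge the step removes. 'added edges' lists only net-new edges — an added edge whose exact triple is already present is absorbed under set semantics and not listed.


step 1: rule r1; match: 0->7, 1->0, 2->3, 3->5; deleted nodes 7; deleted edges (7,0,c); (7,3,c); (7,5,c); added nodes 8, 9, 10, 11, 12, 13, 14; added edges (11,0,c); (11,8,c); (11,10,c); (12,3,c); (12,8,c); (12,9,c); (13,5,c); (13,9,c); (13,10,c); (14,8,c); (14,9,c); (14,10,c); result: nodes: 0:vx, 2:vx, 3:vx, 4:vx, 5:vx, 6:tri, 8:vx, 9:vx, 10:vx, 11:tri, 12:tri, 13:tri, 14:tri edges: (6,0,ck); (6,3,c); (6,4,c); (6,5,c); (11,0,c); (11,8,c); (11,10,c); (12,3,c); (12,8,c); (12,9,c); (13,5,c); (13,9,c); (13,10,c); (14,8,c); (14,9,c); (14,10,c)
step 2: rule r1; match: 0->11, 1->0, 2->8, 3->10; deleted nodes 11; deleted edges (11,0,c); (11,8,c); (11,10,c); added nodes 15, 16, 17, 18, 19, 20, 21; added edges (18,0,c); (18,15,c); (18,17,c); (19,8,c); (19,15,c); (19,16,c); (20,10,c); (20,16,c); (20,17,c); (21,15,c); (21,16,c); (21,17,c); result: nodes: 0:vx, 2:vx, 3:vx, 4:vx, 5:vx, 6:tri, 8:vx, 9:vx, 10:vx, 12:tri, 13:tri, 14:tri, 15:vx, 16:vx, 17:vx, 18:tri, 19:tri, 20:tri, 21:tri edges: (6,0,ck); (6,3,c); (6,4,c); (6,5,c); (12,3,c); (12,8,c); (12,9,c); (13,5,c); (13,9,c); (13,10,c); (14,8,c); (14,9,c); (14,10,c); (18,0,c); (18,15,c); (18,17,c); (19,8,c); (19,15,c); (19,16,c); (20,10,c); (20,16,c); (20,17,c); (21,15,c); (21,16,c); (21,17,c)
final:
nodes: 0:vx, 2:vx, 3:vx, 4:vx, 5:vx, 6:tri, 8:vx, 9:vx, 10:vx, 12:tri, 13:tri, 14:tri, 15:vx, 16:vx, 17:vx, 18:tri, 19:tri, 20:tri, 21:tri
edges: (6,0,ck); (6,3,c); (6,4,c); (6,5,c); (12,3,c); (12,8,c); (12,9,c); (13,5,c); (13,9,c); (13,10,c); (14,8,c); (14,9,c); (14,10,c); (18,0,c); (18,15,c); (18,17,c); (19,8,c); (19,15,c); (19,16,c); (20,10,c); (20,16,c); (20,17,c); (21,15,c); (21,16,c); (21,17,c)


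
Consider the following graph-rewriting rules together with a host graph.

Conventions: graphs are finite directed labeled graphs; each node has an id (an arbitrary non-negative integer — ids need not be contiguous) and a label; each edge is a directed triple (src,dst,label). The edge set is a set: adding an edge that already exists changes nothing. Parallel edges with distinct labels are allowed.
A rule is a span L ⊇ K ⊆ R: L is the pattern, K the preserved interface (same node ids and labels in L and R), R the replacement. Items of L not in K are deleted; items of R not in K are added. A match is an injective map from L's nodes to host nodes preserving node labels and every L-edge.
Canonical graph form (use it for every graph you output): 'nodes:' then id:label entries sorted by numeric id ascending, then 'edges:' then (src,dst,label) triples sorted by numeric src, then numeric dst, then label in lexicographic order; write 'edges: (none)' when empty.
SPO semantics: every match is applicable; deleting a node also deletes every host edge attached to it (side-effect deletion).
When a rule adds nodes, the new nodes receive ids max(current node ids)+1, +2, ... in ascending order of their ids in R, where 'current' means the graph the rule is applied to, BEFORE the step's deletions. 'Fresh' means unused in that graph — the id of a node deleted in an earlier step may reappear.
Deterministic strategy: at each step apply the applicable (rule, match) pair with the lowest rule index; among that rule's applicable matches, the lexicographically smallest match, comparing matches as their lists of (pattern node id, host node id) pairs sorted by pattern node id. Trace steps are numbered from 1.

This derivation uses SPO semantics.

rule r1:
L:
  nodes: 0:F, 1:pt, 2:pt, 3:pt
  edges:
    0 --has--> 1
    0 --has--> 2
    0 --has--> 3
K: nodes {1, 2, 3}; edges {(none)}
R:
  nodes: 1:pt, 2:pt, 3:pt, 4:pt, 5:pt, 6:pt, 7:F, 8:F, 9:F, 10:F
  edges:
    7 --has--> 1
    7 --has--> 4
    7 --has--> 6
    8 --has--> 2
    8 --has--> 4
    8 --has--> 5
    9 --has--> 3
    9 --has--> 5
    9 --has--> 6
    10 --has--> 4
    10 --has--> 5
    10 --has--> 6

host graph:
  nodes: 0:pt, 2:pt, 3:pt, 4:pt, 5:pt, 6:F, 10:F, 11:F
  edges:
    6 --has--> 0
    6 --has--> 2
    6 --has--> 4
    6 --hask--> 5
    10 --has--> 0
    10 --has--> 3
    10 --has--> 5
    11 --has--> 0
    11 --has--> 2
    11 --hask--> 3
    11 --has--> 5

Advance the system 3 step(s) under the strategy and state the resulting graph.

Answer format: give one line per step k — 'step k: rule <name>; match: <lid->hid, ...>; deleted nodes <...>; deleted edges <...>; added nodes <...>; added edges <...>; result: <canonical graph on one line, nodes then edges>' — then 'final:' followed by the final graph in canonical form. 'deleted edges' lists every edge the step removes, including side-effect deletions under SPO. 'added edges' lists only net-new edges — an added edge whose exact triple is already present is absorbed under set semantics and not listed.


step 1: rule r1; match: 0->6, 1->0, 2->2, 3->4; deleted nodes 6; deleted edges (6,0,has); (6,2,has); (6,4,has); (6,5,hask); added nodes 12, 13, 14, 15, 16, 17, 18; added edges (15,0,has); (15,12,has); (15,14,has); (16,2,has); (16,12,has); (16,13,has); (17,4,has); (17,13,has); (17,14,has); (18,12,has); (18,13,has); (18,14,has); result: nodes: 0:pt, 2:pt, 3:pt, 4:pt, 5:pt, 10:F, 11:F, 12:pt, 13:pt, 14:pt, 15:F, 16:F, 17:F, 18:F edges: (10,0,has); (10,3,has); (10,5,has); (11,0,has); (11,2,has); (11,3,hask); (11,5,has); (15,0,has); (15,12,has); (15,14,has); (16,2,has); (16,12,has); (16,13,has); (17,4,has); (17,13,has); (17,14,has); (18,12,has); (18,13,has); (18,14,has)
step 2: rule r1; match: 0->10, 1->0, 2->3, 3->5; deleted nodes 10; deleted edges (10,0,has); (10,3,has); (10,5,has); added nodes 19, 20, 21, 22, 23, 24, 25; added edges (22,0,has); (22,19,has); (22,21,has); (23,3,has); (23,19,has); (23,20,has); (24,5,has); (24,20,has); (24,21,has); (25,19,has); (25,20,has); (25,21,has); result: nodes: 0:pt, 2:pt, 3:pt, 4:pt, 5:pt, 11:F, 12:pt, 13:pt, 14:pt, 15:F, 16:F, 17:F, 18:F, 19:pt, 20:pt, 21:pt, 22:F, 23:F, 24:F, 25:F edges: (11,0,has); (11,2,has); (11,3,hask); (11,5,has); (15,0,has); (15,12,has); (15,14,has); (16,2,has); (16,12,has); (16,13,has); (17,4,has); (17,13,has); (17,14,has); (18,12,has); (18,13,has); (18,14,has); (22,0,has); (22,19,has); (22,21,has); (23,3,has); (23,19,has); (23,20,has); (24,5,has); (24,20,has); (24,21,has); (25,19,has); (25,20,has); (25,21,has)
step 3: rule r1; match: 0->11, 1->0, 2->2, 3->5; deleted nodes 11; deleted edges (11,0,has); (11,2,has); (11,3,hask); (11,5,has); added nodes 26, 27, 28, 29, 30, 31, 32; added edges (29,0,has); (29,26,has); (29,28,has); (30,2,has); (30,26,has); (30,27,has); (31,5,has); (31,27,has); (31,28,has); (32,26,has); (32,27,has); (32,28,has); result: nodes: 0:pt, 2:pt, 3:pt, 4:pt, 5:pt, 12:pt, 13:pt, 14:pt, 15:F, 16:F, 17:F, 18:F, 19:pt, 20:pt, 21:pt, 22:F, 23:F, 24:F, 25:F, 26:pt, 27:pt, 28:pt, 29:F, 30:F, 31:F, 32:F edges: (15,0,has); (15,12,has); (15,14,has); (16,2,has); (16,12,has); (16,13,has); (17,4,has); (17,13,has); (17,14,has); (18,12,has); (18,13,has); (18,14,has); (22,0,has); (22,19,has); (22,21,has); (23,3,has); (23,19,has); (23,20,has); (24,5,has); (24,20,has); (24,21,has); (25,19,has); (25,20,has); (25,21,has); (29,0,has); (29,26,has); (29,28,has); (30,2,has); (30,26,has); (30,27,has); (31,5,has); (31,27,has); (31,28,has); (32,26,has); (32,27,has); (32,28,has)
final:
nodes: 0:pt, 2:pt, 3:pt, 4:pt, 5:pt, 12:pt, 13:pt, 14:pt, 15:F, 16:F, 17:F, 18:F, 19:pt, 20:pt, 21:pt, 22:F, 23:F, 24:F, 25:F, 26:pt, 27:pt, 28:pt, 29:F, 30:F, 31:F, 32:F
edges: (15,0,has); (15,12,has); (15,14,has); (16,2,has); (16,12,has); (16,13,has); (17,4,has); (17,13,has); (17,14,has); (18,12,has); (18,13,has); (18,14,has); (22,0,has); (22,19,has); (22,21,has); (23,3,has); (23,19,has); (23,20,has); (24,5,has); (24,20,has); (24,21,has); (25,19,has); (25,20,has); (25,21,has); (29,0,has); (29,26,has); (29,28,has); (30,2,has); (30,26,has); (30,27,has); (31,5,has); (31,27,has); (31,28,has); (32,26,has); (32,27,has); (32,28,has)


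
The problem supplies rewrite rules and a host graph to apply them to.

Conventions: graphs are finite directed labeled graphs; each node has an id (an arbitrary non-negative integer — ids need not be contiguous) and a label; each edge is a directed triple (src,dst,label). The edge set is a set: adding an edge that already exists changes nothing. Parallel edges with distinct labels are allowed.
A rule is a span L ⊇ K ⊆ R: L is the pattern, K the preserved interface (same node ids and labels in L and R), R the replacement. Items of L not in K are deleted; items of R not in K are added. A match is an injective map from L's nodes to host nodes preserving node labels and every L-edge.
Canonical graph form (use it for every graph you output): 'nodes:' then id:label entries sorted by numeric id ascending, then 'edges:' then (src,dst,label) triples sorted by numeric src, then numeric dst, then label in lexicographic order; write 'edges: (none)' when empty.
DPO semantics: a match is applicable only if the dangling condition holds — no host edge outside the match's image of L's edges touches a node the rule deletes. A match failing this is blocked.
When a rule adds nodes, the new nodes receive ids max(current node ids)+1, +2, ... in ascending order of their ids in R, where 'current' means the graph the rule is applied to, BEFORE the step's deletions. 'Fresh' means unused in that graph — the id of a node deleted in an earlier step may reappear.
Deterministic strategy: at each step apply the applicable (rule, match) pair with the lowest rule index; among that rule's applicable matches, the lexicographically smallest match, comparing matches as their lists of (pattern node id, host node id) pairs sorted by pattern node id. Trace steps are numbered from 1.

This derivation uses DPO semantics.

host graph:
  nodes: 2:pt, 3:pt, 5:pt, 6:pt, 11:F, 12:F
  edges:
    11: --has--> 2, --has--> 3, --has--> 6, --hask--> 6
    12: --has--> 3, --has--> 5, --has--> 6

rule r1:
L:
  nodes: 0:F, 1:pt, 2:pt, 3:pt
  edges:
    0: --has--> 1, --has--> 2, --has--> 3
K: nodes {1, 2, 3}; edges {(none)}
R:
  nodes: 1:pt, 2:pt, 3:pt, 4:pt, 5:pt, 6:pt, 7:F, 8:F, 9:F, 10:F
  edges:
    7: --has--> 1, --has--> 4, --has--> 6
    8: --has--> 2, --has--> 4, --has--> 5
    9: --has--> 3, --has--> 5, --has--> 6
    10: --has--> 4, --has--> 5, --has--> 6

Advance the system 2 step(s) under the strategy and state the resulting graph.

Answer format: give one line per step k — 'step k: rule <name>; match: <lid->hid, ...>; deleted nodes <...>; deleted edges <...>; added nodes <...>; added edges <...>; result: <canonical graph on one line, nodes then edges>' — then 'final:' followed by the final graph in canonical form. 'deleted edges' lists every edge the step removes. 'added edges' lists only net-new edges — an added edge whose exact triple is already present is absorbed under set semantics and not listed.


step 1: rule r1; match: 0->12, 1->3, 2->5, 3->6; deleted nodes 12; deleted edges (12,3,has); (12,5,has); (12,6,has); added nodes 13, 14, 15, 16, 17, 18, 19; added edges (16,3,has); (16,13,has); (16,15,has); (17,5,has); (17,13,has); (17,14,has); (18,6,has); (18,14,has); (18,15,has); (19,13,has); (19,14,has); (19,15,has); result: nodes: 2:pt, 3:pt, 5:pt, 6:pt, 11:F, 13:pt, 14:pt, 15:pt, 16:F, 17:F, 18:F, 19:F edges: (11,2,has); (11,3,has); (11,6,has); (11,6,hask); (16,3,has); (16,13,has); (16,15,has); (17,5,has); (17,13,has); (17,14,has); (18,6,has); (18,14,has); (18,15,has); (19,13,has); (19,14,has); (19,15,has)
step 2: rule r1; match: 0->16, 1->3, 2->13, 3->15; deleted nodes 16; deleted edges (16,3,has); (16,13,has); (16,15,has); added nodes 20, 21, 22, 23, 24, 25, 26; added edges (23,3,has); (23,20,has); (23,22,has); (24,13,has); (24,20,has); (24,21,has); (25,15,has); (25,21,has); (25,22,has); (26,20,has); (26,21,has); (26,22,has); result: nodes: 2:pt, 3:pt, 5:pt, 6:pt, 11:F, 13:pt, 14:pt, 15:pt, 17:F, 18:F, 19:F, 20:pt, 21:pt, 22:pt, 23:F, 24:F, 25:F, 26:F edges: (11,2,has); (11,3,has); (11,6,has); (11,6,hask); (17,5,has); (17,13,has); (17,14,has); (18,6,has); (18,14,has); (18,15,has); (19,13,has); (19,14,has); (19,15,has); (23,3,has); (23,20,has); (23,22,has); (24,13,has); (24,20,has); (24,21,has); (25,15,has); (25,21,has); (25,22,has); (26,20,has); (26,21,has); (26,22,has)
final:
nodes: 2:pt, 3:pt, 5:pt, 6:pt, 11:F, 13:pt, 14:pt, 15:pt, 17:F, 18:F, 19:F, 20:pt, 21:pt, 22:pt, 23:F, 24:F, 25:F, 26:F
edges: (11,2,has); (11,3,has); (11,6,has); (11,6,hask); (17,5,has); (17,13,has); (17,14,has); (18,6,has); (18,14,has); (18,15,has); (19,13,has); (19,14,has); (19,15,has); (23,3,has); (23,20,has); (23,22,has); (24,13,has); (24,20,has); (24,21,has); (25,15,has); (25,21,has); (25,22,has); (26,20,has); (26,21,has); (26,22,has)
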